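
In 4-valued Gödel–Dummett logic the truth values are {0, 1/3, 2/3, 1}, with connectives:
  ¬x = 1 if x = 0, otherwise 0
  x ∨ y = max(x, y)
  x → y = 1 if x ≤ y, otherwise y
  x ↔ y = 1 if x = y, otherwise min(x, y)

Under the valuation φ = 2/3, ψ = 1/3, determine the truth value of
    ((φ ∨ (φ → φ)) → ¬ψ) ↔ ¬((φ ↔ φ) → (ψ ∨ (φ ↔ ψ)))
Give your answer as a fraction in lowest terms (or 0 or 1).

φ → φ = 2/3 → 2/3 = 1
φ ∨ (φ → φ) = 2/3 ∨ 1 = 1
¬ψ = ¬1/3 = 0
(φ ∨ (φ → φ)) → ¬ψ = 1 → 0 = 0
φ ↔ φ = 2/3 ↔ 2/3 = 1
φ ↔ ψ = 2/3 ↔ 1/3 = 1/3
ψ ∨ (φ ↔ ψ) = 1/3 ∨ 1/3 = 1/3
(φ ↔ φ) → (ψ ∨ (φ ↔ ψ)) = 1 → 1/3 = 1/3
¬((φ ↔ φ) → (ψ ∨ (φ ↔ ψ))) = ¬1/3 = 0
((φ ∨ (φ → φ)) → ¬ψ) ↔ ¬((φ ↔ φ) → (ψ ∨ (φ ↔ ψ))) = 0 ↔ 0 = 1

1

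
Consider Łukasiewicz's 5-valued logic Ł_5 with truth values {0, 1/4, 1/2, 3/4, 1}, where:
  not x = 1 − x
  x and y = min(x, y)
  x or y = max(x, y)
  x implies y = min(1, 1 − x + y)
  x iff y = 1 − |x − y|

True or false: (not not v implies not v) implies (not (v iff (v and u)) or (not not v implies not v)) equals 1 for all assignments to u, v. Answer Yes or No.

At u = 0, v = 1/4, for instance:
not v = not 1/4 = 3/4
not not v = not 3/4 = 1/4
not v = not 1/4 = 3/4
not not v implies not v = 1/4 implies 3/4 = 1
v and u = 1/4 and 0 = 0
v iff (v and u) = 1/4 iff 0 = 3/4
not (v iff (v and u)) = not 3/4 = 1/4
not (v iff (v and u)) or (not not v implies not v) = 1/4 or 1 = 1
(not not v implies not v) implies (not (v iff (v and u)) or (not not v implies not v)) = 1 implies 1 = 1
and checking the remaining 24 assignments likewise gives ≥ 1 in every case.

Yes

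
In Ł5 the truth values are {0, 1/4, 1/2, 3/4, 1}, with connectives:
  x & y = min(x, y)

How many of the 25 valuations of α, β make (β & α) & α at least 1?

1

value 1: 1 assignment (counts)
value 3/4: 3 assignments
value 1/2: 5 assignments
value 1/4: 7 assignments
value 0: 9 assignments
So 1 of the 25 assignments meets the threshold.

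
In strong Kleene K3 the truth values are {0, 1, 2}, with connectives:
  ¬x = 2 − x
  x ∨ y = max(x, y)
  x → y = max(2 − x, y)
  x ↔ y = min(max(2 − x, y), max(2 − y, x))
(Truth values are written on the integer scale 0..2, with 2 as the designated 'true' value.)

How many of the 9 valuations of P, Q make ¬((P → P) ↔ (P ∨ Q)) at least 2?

P = 0, Q = 0 ↦ 2  ≥
P = 0, Q = 1 ↦ 1  <
P = 0, Q = 2 ↦ 0  <
P = 1, Q = 0 ↦ 1  <
P = 1, Q = 1 ↦ 1  <
P = 1, Q = 2 ↦ 1  <
P = 2, Q = 0 ↦ 0  <
P = 2, Q = 1 ↦ 0  <
P = 2, Q = 2 ↦ 0  <
So 1 of the 9 assignments meets the threshold.

1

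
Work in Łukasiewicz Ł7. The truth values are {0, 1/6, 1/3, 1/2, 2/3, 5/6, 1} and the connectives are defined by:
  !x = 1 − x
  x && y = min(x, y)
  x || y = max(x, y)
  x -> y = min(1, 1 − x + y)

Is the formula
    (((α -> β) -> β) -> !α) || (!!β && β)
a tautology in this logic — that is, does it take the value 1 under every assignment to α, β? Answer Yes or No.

Counterexample: take α = 1/3, β = 5/6.
α -> β = 1/3 -> 5/6 = 1
(α -> β) -> β = 1 -> 5/6 = 5/6
!α = !1/3 = 2/3
((α -> β) -> β) -> !α = 5/6 -> 2/3 = 5/6
!β = !5/6 = 1/6
!!β = !1/6 = 5/6
!!β && β = 5/6 && 5/6 = 5/6
(((α -> β) -> β) -> !α) || (!!β && β) = 5/6 || 5/6 = 5/6
This gives 5/6 ≠ 1.

No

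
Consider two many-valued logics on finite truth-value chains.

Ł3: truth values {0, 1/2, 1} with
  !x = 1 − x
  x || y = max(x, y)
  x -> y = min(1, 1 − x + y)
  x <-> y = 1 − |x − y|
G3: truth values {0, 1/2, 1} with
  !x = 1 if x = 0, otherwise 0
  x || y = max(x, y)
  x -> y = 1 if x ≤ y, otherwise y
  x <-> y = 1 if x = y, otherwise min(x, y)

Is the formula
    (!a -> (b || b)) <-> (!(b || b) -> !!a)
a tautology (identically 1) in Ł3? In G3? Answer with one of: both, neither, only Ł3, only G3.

In Ł3: every assignment gives 1 — tautology.
In G3: at a = 0, b = 1/2 the value is 1/2 — not a tautology.

only Ł3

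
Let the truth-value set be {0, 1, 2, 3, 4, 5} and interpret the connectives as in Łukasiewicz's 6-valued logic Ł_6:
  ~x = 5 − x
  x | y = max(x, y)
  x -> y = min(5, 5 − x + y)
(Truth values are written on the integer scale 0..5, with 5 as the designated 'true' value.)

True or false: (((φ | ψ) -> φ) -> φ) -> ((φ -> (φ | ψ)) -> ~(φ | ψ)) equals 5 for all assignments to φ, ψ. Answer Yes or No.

No

Counterexample: take φ = 0, ψ = 3.
φ | ψ = 0 | 3 = 3
(φ | ψ) -> φ = 3 -> 0 = 2
((φ | ψ) -> φ) -> φ = 2 -> 0 = 3
φ | ψ = 0 | 3 = 3
φ -> (φ | ψ) = 0 -> 3 = 5
~(φ | ψ) = ~3 = 2
(φ -> (φ | ψ)) -> ~(φ | ψ) = 5 -> 2 = 2
(((φ | ψ) -> φ) -> φ) -> ((φ -> (φ | ψ)) -> ~(φ | ψ)) = 3 -> 2 = 4
This gives 4 ≠ 5.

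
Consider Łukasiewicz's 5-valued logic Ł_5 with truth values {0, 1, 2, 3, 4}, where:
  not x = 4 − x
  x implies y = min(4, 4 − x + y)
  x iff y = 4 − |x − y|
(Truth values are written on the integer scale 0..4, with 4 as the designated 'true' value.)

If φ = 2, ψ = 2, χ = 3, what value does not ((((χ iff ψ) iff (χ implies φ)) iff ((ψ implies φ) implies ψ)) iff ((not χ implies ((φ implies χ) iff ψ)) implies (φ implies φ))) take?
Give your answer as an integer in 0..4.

2

χ iff ψ = 3 iff 2 = 3
χ implies φ = 3 implies 2 = 3
(χ iff ψ) iff (χ implies φ) = 3 iff 3 = 4
ψ implies φ = 2 implies 2 = 4
(ψ implies φ) implies ψ = 4 implies 2 = 2
((χ iff ψ) iff (χ implies φ)) iff ((ψ implies φ) implies ψ) = 4 iff 2 = 2
not χ = not 3 = 1
φ implies χ = 2 implies 3 = 4
(φ implies χ) iff ψ = 4 iff 2 = 2
not χ implies ((φ implies χ) iff ψ) = 1 implies 2 = 4
φ implies φ = 2 implies 2 = 4
(not χ implies ((φ implies χ) iff ψ)) implies (φ implies φ) = 4 implies 4 = 4
(((χ iff ψ) iff (χ implies φ)) iff ((ψ implies φ) implies ψ)) iff ((not χ implies ((φ implies χ) iff ψ)) implies (φ implies φ)) = 2 iff 4 = 2
not ((((χ iff ψ) iff (χ implies φ)) iff ((ψ implies φ) implies ψ)) iff ((not χ implies ((φ implies χ) iff ψ)) implies (φ implies φ))) = not 2 = 2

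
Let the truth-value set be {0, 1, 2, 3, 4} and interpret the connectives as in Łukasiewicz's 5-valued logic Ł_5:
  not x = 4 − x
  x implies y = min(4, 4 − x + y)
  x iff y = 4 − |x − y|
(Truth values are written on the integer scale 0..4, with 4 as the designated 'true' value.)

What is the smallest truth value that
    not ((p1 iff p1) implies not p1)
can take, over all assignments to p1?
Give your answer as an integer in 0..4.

0

Take p1 = 0:
p1 iff p1 = 0 iff 0 = 4
not p1 = not 0 = 4
(p1 iff p1) implies not p1 = 4 implies 4 = 4
not ((p1 iff p1) implies not p1) = not 4 = 0
No assignment yields a value below 0, so this is the minimum.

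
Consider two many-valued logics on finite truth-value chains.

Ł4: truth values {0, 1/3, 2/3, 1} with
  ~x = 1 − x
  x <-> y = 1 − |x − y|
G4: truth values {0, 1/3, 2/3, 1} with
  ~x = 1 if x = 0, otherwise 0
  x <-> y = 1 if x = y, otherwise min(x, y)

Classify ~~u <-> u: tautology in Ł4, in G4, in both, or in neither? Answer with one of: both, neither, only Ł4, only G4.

In Ł4: every assignment gives 1 — tautology.
In G4: at u = 1/3 the value is 1/3 — not a tautology.

only Ł4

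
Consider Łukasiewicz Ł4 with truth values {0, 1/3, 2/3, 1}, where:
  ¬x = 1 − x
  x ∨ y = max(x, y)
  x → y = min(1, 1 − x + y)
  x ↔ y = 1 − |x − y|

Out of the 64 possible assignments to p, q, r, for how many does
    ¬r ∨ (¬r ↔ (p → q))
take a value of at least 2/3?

41

value 1: 22 assignments (counts)
value 2/3: 19 assignments (counts)
value 1/3: 13 assignments
value 0: 10 assignments
So 41 of the 64 assignments meet the threshold.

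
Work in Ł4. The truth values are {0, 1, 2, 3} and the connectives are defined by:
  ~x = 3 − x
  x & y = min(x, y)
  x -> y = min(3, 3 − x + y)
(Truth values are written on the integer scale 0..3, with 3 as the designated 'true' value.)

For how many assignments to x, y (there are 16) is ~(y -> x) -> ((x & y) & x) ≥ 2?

x = 0, y = 0 ↦ 3  ≥
x = 0, y = 1 ↦ 2  ≥
x = 0, y = 2 ↦ 1  <
x = 0, y = 3 ↦ 0  <
x = 1, y = 0 ↦ 3  ≥
x = 1, y = 1 ↦ 3  ≥
x = 1, y = 2 ↦ 3  ≥
x = 1, y = 3 ↦ 2  ≥
x = 2, y = 0 ↦ 3  ≥
x = 2, y = 1 ↦ 3  ≥
x = 2, y = 2 ↦ 3  ≥
x = 2, y = 3 ↦ 3  ≥
x = 3, y = 0 ↦ 3  ≥
x = 3, y = 1 ↦ 3  ≥
x = 3, y = 2 ↦ 3  ≥
x = 3, y = 3 ↦ 3  ≥
So 14 of the 16 assignments meet the threshold.

14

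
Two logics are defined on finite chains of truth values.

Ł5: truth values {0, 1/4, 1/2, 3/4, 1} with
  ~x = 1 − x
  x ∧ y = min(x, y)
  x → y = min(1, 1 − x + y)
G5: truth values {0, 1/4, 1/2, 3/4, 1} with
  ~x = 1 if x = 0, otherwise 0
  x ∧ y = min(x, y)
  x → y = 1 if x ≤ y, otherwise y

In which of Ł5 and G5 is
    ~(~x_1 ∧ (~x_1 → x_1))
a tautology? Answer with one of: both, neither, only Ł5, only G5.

In Ł5: at x_1 = 1/4 the value is 1/2 — not a tautology.
In G5: every assignment gives 1 — tautology.

only G5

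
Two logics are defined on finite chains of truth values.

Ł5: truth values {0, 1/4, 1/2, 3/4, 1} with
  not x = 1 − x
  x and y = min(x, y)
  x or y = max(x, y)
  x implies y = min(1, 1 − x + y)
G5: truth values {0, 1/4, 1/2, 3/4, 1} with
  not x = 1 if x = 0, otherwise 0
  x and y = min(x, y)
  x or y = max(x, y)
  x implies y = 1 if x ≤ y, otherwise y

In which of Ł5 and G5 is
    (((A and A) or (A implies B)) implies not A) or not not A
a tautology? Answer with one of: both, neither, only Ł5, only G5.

only G5

In Ł5: at A = 1/4, B = 1/4 the value is 3/4 — not a tautology.
In G5: every assignment gives 1 — tautology.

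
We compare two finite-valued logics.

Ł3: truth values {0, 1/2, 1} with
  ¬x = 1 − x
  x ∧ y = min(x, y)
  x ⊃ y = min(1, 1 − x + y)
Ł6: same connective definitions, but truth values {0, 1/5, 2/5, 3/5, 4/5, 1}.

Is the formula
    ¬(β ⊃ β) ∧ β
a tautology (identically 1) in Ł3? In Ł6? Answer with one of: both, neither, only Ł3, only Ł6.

neither

In Ł3: at β = 0 the value is 0 — not a tautology.
In Ł6: at β = 0 the value is 0 — not a tautology.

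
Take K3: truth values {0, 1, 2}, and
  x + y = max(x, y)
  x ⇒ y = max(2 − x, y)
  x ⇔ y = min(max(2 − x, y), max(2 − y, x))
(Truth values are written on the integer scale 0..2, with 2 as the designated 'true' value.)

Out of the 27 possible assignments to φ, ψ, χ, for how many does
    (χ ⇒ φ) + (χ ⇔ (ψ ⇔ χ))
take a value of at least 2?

17

value 2: 17 assignments (counts)
value 1: 9 assignments
value 0: 1 assignment
So 17 of the 27 assignments meet the threshold.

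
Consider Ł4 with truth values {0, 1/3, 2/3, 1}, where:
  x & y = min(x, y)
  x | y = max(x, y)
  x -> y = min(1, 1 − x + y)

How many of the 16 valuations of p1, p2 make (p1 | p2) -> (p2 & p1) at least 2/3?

10

p1 = 0, p2 = 0 ↦ 1  ≥
p1 = 0, p2 = 1/3 ↦ 2/3  ≥
p1 = 0, p2 = 2/3 ↦ 1/3  <
p1 = 0, p2 = 1 ↦ 0  <
p1 = 1/3, p2 = 0 ↦ 2/3  ≥
p1 = 1/3, p2 = 1/3 ↦ 1  ≥
p1 = 1/3, p2 = 2/3 ↦ 2/3  ≥
p1 = 1/3, p2 = 1 ↦ 1/3  <
p1 = 2/3, p2 = 0 ↦ 1/3  <
p1 = 2/3, p2 = 1/3 ↦ 2/3  ≥
p1 = 2/3, p2 = 2/3 ↦ 1  ≥
p1 = 2/3, p2 = 1 ↦ 2/3  ≥
p1 = 1, p2 = 0 ↦ 0  <
p1 = 1, p2 = 1/3 ↦ 1/3  <
p1 = 1, p2 = 2/3 ↦ 2/3  ≥
p1 = 1, p2 = 1 ↦ 1  ≥
So 10 of the 16 assignments meet the threshold.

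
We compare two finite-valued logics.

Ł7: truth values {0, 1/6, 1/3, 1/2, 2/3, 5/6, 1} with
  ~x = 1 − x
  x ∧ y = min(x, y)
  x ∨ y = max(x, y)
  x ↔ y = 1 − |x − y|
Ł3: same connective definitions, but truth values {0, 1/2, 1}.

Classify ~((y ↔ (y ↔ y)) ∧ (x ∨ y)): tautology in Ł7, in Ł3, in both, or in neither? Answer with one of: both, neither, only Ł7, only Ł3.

In Ł7: at x = 0, y = 1/6 the value is 5/6 — not a tautology.
In Ł3: at x = 0, y = 1/2 the value is 1/2 — not a tautology.

neither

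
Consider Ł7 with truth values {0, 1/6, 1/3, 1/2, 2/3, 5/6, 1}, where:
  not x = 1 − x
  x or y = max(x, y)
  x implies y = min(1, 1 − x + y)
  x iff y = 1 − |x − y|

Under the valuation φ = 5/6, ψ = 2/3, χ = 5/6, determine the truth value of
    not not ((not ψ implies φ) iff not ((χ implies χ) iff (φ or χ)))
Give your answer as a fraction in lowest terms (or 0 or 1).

not ψ = not 2/3 = 1/3
not ψ implies φ = 1/3 implies 5/6 = 1
χ implies χ = 5/6 implies 5/6 = 1
φ or χ = 5/6 or 5/6 = 5/6
(χ implies χ) iff (φ or χ) = 1 iff 5/6 = 5/6
not ((χ implies χ) iff (φ or χ)) = not 5/6 = 1/6
(not ψ implies φ) iff not ((χ implies χ) iff (φ or χ)) = 1 iff 1/6 = 1/6
not ((not ψ implies φ) iff not ((χ implies χ) iff (φ or χ))) = not 1/6 = 5/6
not not ((not ψ implies φ) iff not ((χ implies χ) iff (φ or χ))) = not 5/6 = 1/6

1/6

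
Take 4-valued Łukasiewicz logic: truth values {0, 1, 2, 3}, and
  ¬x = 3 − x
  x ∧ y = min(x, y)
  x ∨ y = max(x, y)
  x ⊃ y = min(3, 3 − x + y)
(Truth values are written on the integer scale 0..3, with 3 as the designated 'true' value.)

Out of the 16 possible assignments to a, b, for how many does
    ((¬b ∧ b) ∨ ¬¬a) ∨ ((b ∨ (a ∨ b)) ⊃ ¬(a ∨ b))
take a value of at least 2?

14

a = 0, b = 0 ↦ 3  ≥
a = 0, b = 1 ↦ 3  ≥
a = 0, b = 2 ↦ 2  ≥
a = 0, b = 3 ↦ 0  <
a = 1, b = 0 ↦ 3  ≥
a = 1, b = 1 ↦ 3  ≥
a = 1, b = 2 ↦ 2  ≥
a = 1, b = 3 ↦ 1  <
a = 2, b = 0 ↦ 2  ≥
a = 2, b = 1 ↦ 2  ≥
a = 2, b = 2 ↦ 2  ≥
a = 2, b = 3 ↦ 2  ≥
a = 3, b = 0 ↦ 3  ≥
a = 3, b = 1 ↦ 3  ≥
a = 3, b = 2 ↦ 3  ≥
a = 3, b = 3 ↦ 3  ≥
So 14 of the 16 assignments meet the threshold.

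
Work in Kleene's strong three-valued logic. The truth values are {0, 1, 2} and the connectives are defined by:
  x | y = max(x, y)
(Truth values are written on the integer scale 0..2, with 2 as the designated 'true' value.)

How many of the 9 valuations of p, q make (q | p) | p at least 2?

5

p = 0, q = 0 ↦ 0  <
p = 0, q = 1 ↦ 1  <
p = 0, q = 2 ↦ 2  ≥
p = 1, q = 0 ↦ 1  <
p = 1, q = 1 ↦ 1  <
p = 1, q = 2 ↦ 2  ≥
p = 2, q = 0 ↦ 2  ≥
p = 2, q = 1 ↦ 2  ≥
p = 2, q = 2 ↦ 2  ≥
So 5 of the 9 assignments meet the threshold.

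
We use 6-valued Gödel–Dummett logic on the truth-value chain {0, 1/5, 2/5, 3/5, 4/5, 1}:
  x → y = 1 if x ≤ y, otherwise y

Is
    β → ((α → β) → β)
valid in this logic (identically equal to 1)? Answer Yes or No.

Yes

At α = 1, β = 1/5, for instance:
α → β = 1 → 1/5 = 1/5
(α → β) → β = 1/5 → 1/5 = 1
β → ((α → β) → β) = 1/5 → 1 = 1
and checking the remaining 35 assignments likewise gives ≥ 1 in every case.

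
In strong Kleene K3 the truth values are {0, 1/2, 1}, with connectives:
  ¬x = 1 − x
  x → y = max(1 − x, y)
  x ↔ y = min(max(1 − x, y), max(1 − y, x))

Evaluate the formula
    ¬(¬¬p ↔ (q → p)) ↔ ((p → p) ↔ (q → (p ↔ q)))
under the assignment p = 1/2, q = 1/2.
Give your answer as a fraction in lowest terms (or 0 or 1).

1/2

¬p = ¬1/2 = 1/2
¬¬p = ¬1/2 = 1/2
q → p = 1/2 → 1/2 = 1/2
¬¬p ↔ (q → p) = 1/2 ↔ 1/2 = 1/2
¬(¬¬p ↔ (q → p)) = ¬1/2 = 1/2
p → p = 1/2 → 1/2 = 1/2
p ↔ q = 1/2 ↔ 1/2 = 1/2
q → (p ↔ q) = 1/2 → 1/2 = 1/2
(p → p) ↔ (q → (p ↔ q)) = 1/2 ↔ 1/2 = 1/2
¬(¬¬p ↔ (q → p)) ↔ ((p → p) ↔ (q → (p ↔ q))) = 1/2 ↔ 1/2 = 1/2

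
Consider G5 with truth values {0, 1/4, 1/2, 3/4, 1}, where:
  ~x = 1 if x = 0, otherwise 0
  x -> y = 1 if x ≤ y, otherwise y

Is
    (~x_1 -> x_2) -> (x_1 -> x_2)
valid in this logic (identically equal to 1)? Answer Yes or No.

Counterexample: take x_1 = 1/4, x_2 = 0.
~x_1 = ~1/4 = 0
~x_1 -> x_2 = 0 -> 0 = 1
x_1 -> x_2 = 1/4 -> 0 = 0
(~x_1 -> x_2) -> (x_1 -> x_2) = 1 -> 0 = 0
This gives 0 ≠ 1.

No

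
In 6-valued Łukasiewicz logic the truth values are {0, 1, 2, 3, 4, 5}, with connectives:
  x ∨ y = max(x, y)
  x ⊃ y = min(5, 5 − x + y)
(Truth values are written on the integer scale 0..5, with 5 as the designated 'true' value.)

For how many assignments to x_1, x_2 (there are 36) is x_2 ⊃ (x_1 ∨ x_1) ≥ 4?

26

value 5: 21 assignments (counts)
value 4: 5 assignments (counts)
value 3: 4 assignments
value 2: 3 assignments
value 1: 2 assignments
value 0: 1 assignment
So 26 of the 36 assignments meet the threshold.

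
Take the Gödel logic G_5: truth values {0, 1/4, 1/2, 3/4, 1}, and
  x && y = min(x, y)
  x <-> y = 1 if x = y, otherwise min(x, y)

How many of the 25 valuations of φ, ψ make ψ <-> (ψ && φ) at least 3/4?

16

value 1: 15 assignments (counts)
value 3/4: 1 assignment (counts)
value 1/2: 2 assignments
value 1/4: 3 assignments
value 0: 4 assignments
So 16 of the 25 assignments meet the threshold.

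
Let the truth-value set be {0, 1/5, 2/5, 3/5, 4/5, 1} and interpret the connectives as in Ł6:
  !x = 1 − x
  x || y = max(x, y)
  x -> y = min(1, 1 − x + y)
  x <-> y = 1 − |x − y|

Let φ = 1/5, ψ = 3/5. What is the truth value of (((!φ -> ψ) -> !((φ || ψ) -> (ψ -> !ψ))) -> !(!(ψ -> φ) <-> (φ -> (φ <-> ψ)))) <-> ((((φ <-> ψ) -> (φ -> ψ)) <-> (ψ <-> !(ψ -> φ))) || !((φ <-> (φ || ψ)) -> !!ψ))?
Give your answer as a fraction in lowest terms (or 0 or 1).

!φ = !1/5 = 4/5
!φ -> ψ = 4/5 -> 3/5 = 4/5
φ || ψ = 1/5 || 3/5 = 3/5
!ψ = !3/5 = 2/5
ψ -> !ψ = 3/5 -> 2/5 = 4/5
(φ || ψ) -> (ψ -> !ψ) = 3/5 -> 4/5 = 1
!((φ || ψ) -> (ψ -> !ψ)) = !1 = 0
(!φ -> ψ) -> !((φ || ψ) -> (ψ -> !ψ)) = 4/5 -> 0 = 1/5
ψ -> φ = 3/5 -> 1/5 = 3/5
!(ψ -> φ) = !3/5 = 2/5
φ <-> ψ = 1/5 <-> 3/5 = 3/5
φ -> (φ <-> ψ) = 1/5 -> 3/5 = 1
!(ψ -> φ) <-> (φ -> (φ <-> ψ)) = 2/5 <-> 1 = 2/5
!(!(ψ -> φ) <-> (φ -> (φ <-> ψ))) = !2/5 = 3/5
((!φ -> ψ) -> !((φ || ψ) -> (ψ -> !ψ))) -> !(!(ψ -> φ) <-> (φ -> (φ <-> ψ))) = 1/5 -> 3/5 = 1
φ <-> ψ = 1/5 <-> 3/5 = 3/5
φ -> ψ = 1/5 -> 3/5 = 1
(φ <-> ψ) -> (φ -> ψ) = 3/5 -> 1 = 1
ψ -> φ = 3/5 -> 1/5 = 3/5
!(ψ -> φ) = !3/5 = 2/5
ψ <-> !(ψ -> φ) = 3/5 <-> 2/5 = 4/5
((φ <-> ψ) -> (φ -> ψ)) <-> (ψ <-> !(ψ -> φ)) = 1 <-> 4/5 = 4/5
φ || ψ = 1/5 || 3/5 = 3/5
φ <-> (φ || ψ) = 1/5 <-> 3/5 = 3/5
!ψ = !3/5 = 2/5
!!ψ = !2/5 = 3/5
(φ <-> (φ || ψ)) -> !!ψ = 3/5 -> 3/5 = 1
!((φ <-> (φ || ψ)) -> !!ψ) = !1 = 0
(((φ <-> ψ) -> (φ -> ψ)) <-> (ψ <-> !(ψ -> φ))) || !((φ <-> (φ || ψ)) -> !!ψ) = 4/5 || 0 = 4/5
(((!φ -> ψ) -> !((φ || ψ) -> (ψ -> !ψ))) -> !(!(ψ -> φ) <-> (φ -> (φ <-> ψ)))) <-> ((((φ <-> ψ) -> (φ -> ψ)) <-> (ψ <-> !(ψ -> φ))) || !((φ <-> (φ || ψ)) -> !!ψ)) = 1 <-> 4/5 = 4/5

4/5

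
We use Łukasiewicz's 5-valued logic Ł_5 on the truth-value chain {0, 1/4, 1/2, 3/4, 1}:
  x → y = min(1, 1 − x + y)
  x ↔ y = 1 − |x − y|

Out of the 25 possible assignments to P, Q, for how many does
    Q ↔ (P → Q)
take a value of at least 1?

value 1: 9 assignments (counts)
value 3/4: 7 assignments
value 1/2: 5 assignments
value 1/4: 3 assignments
value 0: 1 assignment
So 9 of the 25 assignments meet the threshold.

9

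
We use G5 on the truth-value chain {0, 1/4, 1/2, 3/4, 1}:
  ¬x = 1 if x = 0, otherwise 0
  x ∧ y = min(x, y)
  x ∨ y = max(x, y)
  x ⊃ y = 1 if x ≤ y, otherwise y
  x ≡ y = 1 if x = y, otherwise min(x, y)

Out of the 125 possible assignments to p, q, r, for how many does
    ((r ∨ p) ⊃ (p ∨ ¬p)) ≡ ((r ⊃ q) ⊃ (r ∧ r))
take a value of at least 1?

value 1: 32 assignments (counts)
value 3/4: 11 assignments
value 1/2: 22 assignments
value 1/4: 35 assignments
value 0: 25 assignments
So 32 of the 125 assignments meet the threshold.

32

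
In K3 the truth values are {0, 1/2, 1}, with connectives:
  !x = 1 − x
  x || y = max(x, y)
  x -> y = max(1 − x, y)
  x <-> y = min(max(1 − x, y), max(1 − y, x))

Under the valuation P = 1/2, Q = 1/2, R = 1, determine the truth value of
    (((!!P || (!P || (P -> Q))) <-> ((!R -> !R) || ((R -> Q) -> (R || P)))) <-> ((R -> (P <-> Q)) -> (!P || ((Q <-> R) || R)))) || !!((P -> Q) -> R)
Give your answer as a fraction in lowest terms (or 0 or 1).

!P = !1/2 = 1/2
!!P = !1/2 = 1/2
!P = !1/2 = 1/2
P -> Q = 1/2 -> 1/2 = 1/2
!P || (P -> Q) = 1/2 || 1/2 = 1/2
!!P || (!P || (P -> Q)) = 1/2 || 1/2 = 1/2
!R = !1 = 0
!R = !1 = 0
!R -> !R = 0 -> 0 = 1
R -> Q = 1 -> 1/2 = 1/2
R || P = 1 || 1/2 = 1
(R -> Q) -> (R || P) = 1/2 -> 1 = 1
(!R -> !R) || ((R -> Q) -> (R || P)) = 1 || 1 = 1
(!!P || (!P || (P -> Q))) <-> ((!R -> !R) || ((R -> Q) -> (R || P))) = 1/2 <-> 1 = 1/2
P <-> Q = 1/2 <-> 1/2 = 1/2
R -> (P <-> Q) = 1 -> 1/2 = 1/2
!P = !1/2 = 1/2
Q <-> R = 1/2 <-> 1 = 1/2
(Q <-> R) || R = 1/2 || 1 = 1
!P || ((Q <-> R) || R) = 1/2 || 1 = 1
(R -> (P <-> Q)) -> (!P || ((Q <-> R) || R)) = 1/2 -> 1 = 1
((!!P || (!P || (P -> Q))) <-> ((!R -> !R) || ((R -> Q) -> (R || P)))) <-> ((R -> (P <-> Q)) -> (!P || ((Q <-> R) || R))) = 1/2 <-> 1 = 1/2
P -> Q = 1/2 -> 1/2 = 1/2
(P -> Q) -> R = 1/2 -> 1 = 1
!((P -> Q) -> R) = !1 = 0
!!((P -> Q) -> R) = !0 = 1
(((!!P || (!P || (P -> Q))) <-> ((!R -> !R) || ((R -> Q) -> (R || P)))) <-> ((R -> (P <-> Q)) -> (!P || ((Q <-> R) || R)))) || !!((P -> Q) -> R) = 1/2 || 1 = 1

1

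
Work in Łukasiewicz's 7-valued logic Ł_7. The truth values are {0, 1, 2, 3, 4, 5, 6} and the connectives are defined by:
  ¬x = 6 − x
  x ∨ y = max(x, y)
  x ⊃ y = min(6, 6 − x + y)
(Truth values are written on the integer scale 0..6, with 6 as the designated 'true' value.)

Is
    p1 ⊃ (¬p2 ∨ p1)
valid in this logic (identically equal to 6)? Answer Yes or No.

At p1 = 1, p2 = 1, for instance:
¬p2 = ¬1 = 5
¬p2 ∨ p1 = 5 ∨ 1 = 5
p1 ⊃ (¬p2 ∨ p1) = 1 ⊃ 5 = 6
and checking the remaining 48 assignments likewise gives ≥ 6 in every case.

Yes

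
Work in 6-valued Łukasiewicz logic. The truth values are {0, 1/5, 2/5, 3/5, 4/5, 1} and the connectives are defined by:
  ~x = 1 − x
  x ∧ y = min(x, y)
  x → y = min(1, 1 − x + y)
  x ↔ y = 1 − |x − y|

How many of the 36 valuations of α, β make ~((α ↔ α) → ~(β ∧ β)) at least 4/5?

12

value 1: 6 assignments (counts)
value 4/5: 6 assignments (counts)
value 3/5: 6 assignments
value 2/5: 6 assignments
value 1/5: 6 assignments
value 0: 6 assignments
So 12 of the 36 assignments meet the threshold.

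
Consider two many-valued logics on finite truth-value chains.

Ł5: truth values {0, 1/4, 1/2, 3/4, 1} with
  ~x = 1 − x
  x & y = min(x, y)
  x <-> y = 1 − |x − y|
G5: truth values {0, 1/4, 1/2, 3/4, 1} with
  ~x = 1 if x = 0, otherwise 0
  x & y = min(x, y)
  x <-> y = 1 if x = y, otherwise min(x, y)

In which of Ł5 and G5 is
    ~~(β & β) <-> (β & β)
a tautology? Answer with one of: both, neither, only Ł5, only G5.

only Ł5

In Ł5: every assignment gives 1 — tautology.
In G5: at β = 1/4 the value is 1/4 — not a tautology.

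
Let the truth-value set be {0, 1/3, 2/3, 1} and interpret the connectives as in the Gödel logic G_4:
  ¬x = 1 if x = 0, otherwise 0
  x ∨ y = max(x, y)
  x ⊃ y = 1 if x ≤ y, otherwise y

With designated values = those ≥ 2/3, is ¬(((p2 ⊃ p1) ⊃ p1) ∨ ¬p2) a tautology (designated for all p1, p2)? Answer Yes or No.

Counterexample: take p1 = 0, p2 = 0.
p2 ⊃ p1 = 0 ⊃ 0 = 1
(p2 ⊃ p1) ⊃ p1 = 1 ⊃ 0 = 0
¬p2 = ¬0 = 1
((p2 ⊃ p1) ⊃ p1) ∨ ¬p2 = 0 ∨ 1 = 1
¬(((p2 ⊃ p1) ⊃ p1) ∨ ¬p2) = ¬1 = 0
This gives 0, which is below 2/3.

No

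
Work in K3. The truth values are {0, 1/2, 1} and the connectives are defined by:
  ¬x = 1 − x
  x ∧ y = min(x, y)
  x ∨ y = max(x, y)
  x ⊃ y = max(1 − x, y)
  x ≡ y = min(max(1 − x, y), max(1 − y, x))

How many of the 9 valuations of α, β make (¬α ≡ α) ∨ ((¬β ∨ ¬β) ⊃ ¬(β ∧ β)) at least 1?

α = 0, β = 0 ↦ 1  ≥
α = 0, β = 1/2 ↦ 1/2  <
α = 0, β = 1 ↦ 1  ≥
α = 1/2, β = 0 ↦ 1  ≥
α = 1/2, β = 1/2 ↦ 1/2  <
α = 1/2, β = 1 ↦ 1  ≥
α = 1, β = 0 ↦ 1  ≥
α = 1, β = 1/2 ↦ 1/2  <
α = 1, β = 1 ↦ 1  ≥
So 6 of the 9 assignments meet the threshold.

6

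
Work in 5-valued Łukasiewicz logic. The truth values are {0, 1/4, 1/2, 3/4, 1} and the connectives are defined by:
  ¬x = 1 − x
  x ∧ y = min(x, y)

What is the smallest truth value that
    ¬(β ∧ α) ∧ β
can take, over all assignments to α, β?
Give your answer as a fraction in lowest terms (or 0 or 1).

0

Take α = 0, β = 0:
β ∧ α = 0 ∧ 0 = 0
¬(β ∧ α) = ¬0 = 1
¬(β ∧ α) ∧ β = 1 ∧ 0 = 0
No assignment yields a value below 0, so this is the minimum.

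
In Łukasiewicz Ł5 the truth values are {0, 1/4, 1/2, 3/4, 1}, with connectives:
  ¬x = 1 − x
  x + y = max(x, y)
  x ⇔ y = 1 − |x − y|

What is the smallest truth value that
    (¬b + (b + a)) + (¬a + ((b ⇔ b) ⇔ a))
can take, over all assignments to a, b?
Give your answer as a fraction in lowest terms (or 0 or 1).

1/2

Take a = 1/2, b = 1/2:
¬b = ¬1/2 = 1/2
b + a = 1/2 + 1/2 = 1/2
¬b + (b + a) = 1/2 + 1/2 = 1/2
¬a = ¬1/2 = 1/2
b ⇔ b = 1/2 ⇔ 1/2 = 1
(b ⇔ b) ⇔ a = 1 ⇔ 1/2 = 1/2
¬a + ((b ⇔ b) ⇔ a) = 1/2 + 1/2 = 1/2
(¬b + (b + a)) + (¬a + ((b ⇔ b) ⇔ a)) = 1/2 + 1/2 = 1/2
No assignment yields a value below 1/2, so this is the minimum.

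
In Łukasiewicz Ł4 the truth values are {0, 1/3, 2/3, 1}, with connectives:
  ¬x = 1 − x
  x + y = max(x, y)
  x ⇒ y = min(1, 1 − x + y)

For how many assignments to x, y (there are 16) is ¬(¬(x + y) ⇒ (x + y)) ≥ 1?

1

x = 0, y = 0 ↦ 1  ≥
x = 0, y = 1/3 ↦ 1/3  <
x = 0, y = 2/3 ↦ 0  <
x = 0, y = 1 ↦ 0  <
x = 1/3, y = 0 ↦ 1/3  <
x = 1/3, y = 1/3 ↦ 1/3  <
x = 1/3, y = 2/3 ↦ 0  <
x = 1/3, y = 1 ↦ 0  <
x = 2/3, y = 0 ↦ 0  <
x = 2/3, y = 1/3 ↦ 0  <
x = 2/3, y = 2/3 ↦ 0  <
x = 2/3, y = 1 ↦ 0  <
x = 1, y = 0 ↦ 0  <
x = 1, y = 1/3 ↦ 0  <
x = 1, y = 2/3 ↦ 0  <
x = 1, y = 1 ↦ 0  <
So 1 of the 16 assignments meets the threshold.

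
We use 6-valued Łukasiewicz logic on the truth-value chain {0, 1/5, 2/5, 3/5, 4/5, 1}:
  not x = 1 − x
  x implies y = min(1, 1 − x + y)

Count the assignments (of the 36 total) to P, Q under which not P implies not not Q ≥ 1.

21

value 1: 21 assignments (counts)
value 4/5: 5 assignments
value 3/5: 4 assignments
value 2/5: 3 assignments
value 1/5: 2 assignments
value 0: 1 assignment
So 21 of the 36 assignments meet the threshold.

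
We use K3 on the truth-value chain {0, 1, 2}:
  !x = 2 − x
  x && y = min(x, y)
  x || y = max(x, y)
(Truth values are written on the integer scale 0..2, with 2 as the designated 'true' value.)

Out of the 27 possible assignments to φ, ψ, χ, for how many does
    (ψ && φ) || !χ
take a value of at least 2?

11

value 2: 11 assignments (counts)
value 1: 11 assignments
value 0: 5 assignments
So 11 of the 27 assignments meet the threshold.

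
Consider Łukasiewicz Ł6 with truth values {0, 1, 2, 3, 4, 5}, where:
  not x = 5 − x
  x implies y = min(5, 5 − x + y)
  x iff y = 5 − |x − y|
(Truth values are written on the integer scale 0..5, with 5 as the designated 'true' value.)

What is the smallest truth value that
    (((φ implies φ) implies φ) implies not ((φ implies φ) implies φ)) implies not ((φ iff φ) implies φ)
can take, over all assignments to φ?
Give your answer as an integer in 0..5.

3

Take φ = 2:
φ implies φ = 2 implies 2 = 5
(φ implies φ) implies φ = 5 implies 2 = 2
φ implies φ = 2 implies 2 = 5
(φ implies φ) implies φ = 5 implies 2 = 2
not ((φ implies φ) implies φ) = not 2 = 3
((φ implies φ) implies φ) implies not ((φ implies φ) implies φ) = 2 implies 3 = 5
φ iff φ = 2 iff 2 = 5
(φ iff φ) implies φ = 5 implies 2 = 2
not ((φ iff φ) implies φ) = not 2 = 3
(((φ implies φ) implies φ) implies not ((φ implies φ) implies φ)) implies not ((φ iff φ) implies φ) = 5 implies 3 = 3
No assignment yields a value below 3, so this is the minimum.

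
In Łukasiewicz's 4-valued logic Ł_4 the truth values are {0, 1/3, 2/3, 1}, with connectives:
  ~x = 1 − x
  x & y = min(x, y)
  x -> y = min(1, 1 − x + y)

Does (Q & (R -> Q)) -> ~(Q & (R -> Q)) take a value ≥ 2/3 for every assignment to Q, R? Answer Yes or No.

Counterexample: take Q = 1, R = 0.
R -> Q = 0 -> 1 = 1
Q & (R -> Q) = 1 & 1 = 1
R -> Q = 0 -> 1 = 1
Q & (R -> Q) = 1 & 1 = 1
~(Q & (R -> Q)) = ~1 = 0
(Q & (R -> Q)) -> ~(Q & (R -> Q)) = 1 -> 0 = 0
This gives 0, which is below 2/3.

No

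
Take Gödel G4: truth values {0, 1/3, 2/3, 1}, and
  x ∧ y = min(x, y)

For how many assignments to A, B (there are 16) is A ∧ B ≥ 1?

A = 0, B = 0 ↦ 0  <
A = 0, B = 1/3 ↦ 0  <
A = 0, B = 2/3 ↦ 0  <
A = 0, B = 1 ↦ 0  <
A = 1/3, B = 0 ↦ 0  <
A = 1/3, B = 1/3 ↦ 1/3  <
A = 1/3, B = 2/3 ↦ 1/3  <
A = 1/3, B = 1 ↦ 1/3  <
A = 2/3, B = 0 ↦ 0  <
A = 2/3, B = 1/3 ↦ 1/3  <
A = 2/3, B = 2/3 ↦ 2/3  <
A = 2/3, B = 1 ↦ 2/3  <
A = 1, B = 0 ↦ 0  <
A = 1, B = 1/3 ↦ 1/3  <
A = 1, B = 2/3 ↦ 2/3  <
A = 1, B = 1 ↦ 1  ≥
So 1 of the 16 assignments meets the threshold.

1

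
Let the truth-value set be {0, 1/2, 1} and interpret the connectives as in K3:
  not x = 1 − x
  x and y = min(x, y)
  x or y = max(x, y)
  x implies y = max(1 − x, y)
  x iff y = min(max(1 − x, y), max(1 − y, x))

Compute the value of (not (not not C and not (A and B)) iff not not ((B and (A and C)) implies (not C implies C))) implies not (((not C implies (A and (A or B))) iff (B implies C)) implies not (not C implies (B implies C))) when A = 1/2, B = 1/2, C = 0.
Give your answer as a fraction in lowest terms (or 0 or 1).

1/2

not C = not 0 = 1
not not C = not 1 = 0
A and B = 1/2 and 1/2 = 1/2
not (A and B) = not 1/2 = 1/2
not not C and not (A and B) = 0 and 1/2 = 0
not (not not C and not (A and B)) = not 0 = 1
A and C = 1/2 and 0 = 0
B and (A and C) = 1/2 and 0 = 0
not C = not 0 = 1
not C implies C = 1 implies 0 = 0
(B and (A and C)) implies (not C implies C) = 0 implies 0 = 1
not ((B and (A and C)) implies (not C implies C)) = not 1 = 0
not not ((B and (A and C)) implies (not C implies C)) = not 0 = 1
not (not not C and not (A and B)) iff not not ((B and (A and C)) implies (not C implies C)) = 1 iff 1 = 1
not C = not 0 = 1
A or B = 1/2 or 1/2 = 1/2
A and (A or B) = 1/2 and 1/2 = 1/2
not C implies (A and (A or B)) = 1 implies 1/2 = 1/2
B implies C = 1/2 implies 0 = 1/2
(not C implies (A and (A or B))) iff (B implies C) = 1/2 iff 1/2 = 1/2
not C = not 0 = 1
B implies C = 1/2 implies 0 = 1/2
not C implies (B implies C) = 1 implies 1/2 = 1/2
not (not C implies (B implies C)) = not 1/2 = 1/2
((not C implies (A and (A or B))) iff (B implies C)) implies not (not C implies (B implies C)) = 1/2 implies 1/2 = 1/2
not (((not C implies (A and (A or B))) iff (B implies C)) implies not (not C implies (B implies C))) = not 1/2 = 1/2
(not (not not C and not (A and B)) iff not not ((B and (A and C)) implies (not C implies C))) implies not (((not C implies (A and (A or B))) iff (B implies C)) implies not (not C implies (B implies C))) = 1 implies 1/2 = 1/2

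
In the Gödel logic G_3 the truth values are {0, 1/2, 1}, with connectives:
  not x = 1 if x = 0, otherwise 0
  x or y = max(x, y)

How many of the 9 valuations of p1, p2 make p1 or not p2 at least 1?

p1 = 0, p2 = 0 ↦ 1  ≥
p1 = 0, p2 = 1/2 ↦ 0  <
p1 = 0, p2 = 1 ↦ 0  <
p1 = 1/2, p2 = 0 ↦ 1  ≥
p1 = 1/2, p2 = 1/2 ↦ 1/2  <
p1 = 1/2, p2 = 1 ↦ 1/2  <
p1 = 1, p2 = 0 ↦ 1  ≥
p1 = 1, p2 = 1/2 ↦ 1  ≥
p1 = 1, p2 = 1 ↦ 1  ≥
So 5 of the 9 assignments meet the threshold.

5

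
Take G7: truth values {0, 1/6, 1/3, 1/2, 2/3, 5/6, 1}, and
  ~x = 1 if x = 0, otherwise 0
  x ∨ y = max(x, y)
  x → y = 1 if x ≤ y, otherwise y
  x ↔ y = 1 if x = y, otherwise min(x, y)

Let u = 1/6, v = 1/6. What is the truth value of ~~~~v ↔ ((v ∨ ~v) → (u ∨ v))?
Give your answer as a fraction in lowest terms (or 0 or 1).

~v = ~1/6 = 0
~~v = ~0 = 1
~~~v = ~1 = 0
~~~~v = ~0 = 1
~v = ~1/6 = 0
v ∨ ~v = 1/6 ∨ 0 = 1/6
u ∨ v = 1/6 ∨ 1/6 = 1/6
(v ∨ ~v) → (u ∨ v) = 1/6 → 1/6 = 1
~~~~v ↔ ((v ∨ ~v) → (u ∨ v)) = 1 ↔ 1 = 1

1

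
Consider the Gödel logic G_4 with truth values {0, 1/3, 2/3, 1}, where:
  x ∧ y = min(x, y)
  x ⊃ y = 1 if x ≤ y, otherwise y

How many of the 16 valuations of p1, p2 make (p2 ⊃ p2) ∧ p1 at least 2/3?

8

p1 = 0, p2 = 0 ↦ 0  <
p1 = 0, p2 = 1/3 ↦ 0  <
p1 = 0, p2 = 2/3 ↦ 0  <
p1 = 0, p2 = 1 ↦ 0  <
p1 = 1/3, p2 = 0 ↦ 1/3  <
p1 = 1/3, p2 = 1/3 ↦ 1/3  <
p1 = 1/3, p2 = 2/3 ↦ 1/3  <
p1 = 1/3, p2 = 1 ↦ 1/3  <
p1 = 2/3, p2 = 0 ↦ 2/3  ≥
p1 = 2/3, p2 = 1/3 ↦ 2/3  ≥
p1 = 2/3, p2 = 2/3 ↦ 2/3  ≥
p1 = 2/3, p2 = 1 ↦ 2/3  ≥
p1 = 1, p2 = 0 ↦ 1  ≥
p1 = 1, p2 = 1/3 ↦ 1  ≥
p1 = 1, p2 = 2/3 ↦ 1  ≥
p1 = 1, p2 = 1 ↦ 1  ≥
So 8 of the 16 assignments meet the threshold.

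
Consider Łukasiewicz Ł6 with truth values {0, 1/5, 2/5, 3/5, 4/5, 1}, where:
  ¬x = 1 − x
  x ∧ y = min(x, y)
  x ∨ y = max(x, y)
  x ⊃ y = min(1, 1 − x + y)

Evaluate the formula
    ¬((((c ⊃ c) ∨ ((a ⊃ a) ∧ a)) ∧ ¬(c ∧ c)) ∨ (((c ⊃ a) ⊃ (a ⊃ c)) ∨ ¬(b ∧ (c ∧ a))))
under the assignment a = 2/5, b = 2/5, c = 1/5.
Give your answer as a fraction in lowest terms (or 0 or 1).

c ⊃ c = 1/5 ⊃ 1/5 = 1
a ⊃ a = 2/5 ⊃ 2/5 = 1
(a ⊃ a) ∧ a = 1 ∧ 2/5 = 2/5
(c ⊃ c) ∨ ((a ⊃ a) ∧ a) = 1 ∨ 2/5 = 1
c ∧ c = 1/5 ∧ 1/5 = 1/5
¬(c ∧ c) = ¬1/5 = 4/5
((c ⊃ c) ∨ ((a ⊃ a) ∧ a)) ∧ ¬(c ∧ c) = 1 ∧ 4/5 = 4/5
c ⊃ a = 1/5 ⊃ 2/5 = 1
a ⊃ c = 2/5 ⊃ 1/5 = 4/5
(c ⊃ a) ⊃ (a ⊃ c) = 1 ⊃ 4/5 = 4/5
c ∧ a = 1/5 ∧ 2/5 = 1/5
b ∧ (c ∧ a) = 2/5 ∧ 1/5 = 1/5
¬(b ∧ (c ∧ a)) = ¬1/5 = 4/5
((c ⊃ a) ⊃ (a ⊃ c)) ∨ ¬(b ∧ (c ∧ a)) = 4/5 ∨ 4/5 = 4/5
(((c ⊃ c) ∨ ((a ⊃ a) ∧ a)) ∧ ¬(c ∧ c)) ∨ (((c ⊃ a) ⊃ (a ⊃ c)) ∨ ¬(b ∧ (c ∧ a))) = 4/5 ∨ 4/5 = 4/5
¬((((c ⊃ c) ∨ ((a ⊃ a) ∧ a)) ∧ ¬(c ∧ c)) ∨ (((c ⊃ a) ⊃ (a ⊃ c)) ∨ ¬(b ∧ (c ∧ a)))) = ¬4/5 = 1/5

1/5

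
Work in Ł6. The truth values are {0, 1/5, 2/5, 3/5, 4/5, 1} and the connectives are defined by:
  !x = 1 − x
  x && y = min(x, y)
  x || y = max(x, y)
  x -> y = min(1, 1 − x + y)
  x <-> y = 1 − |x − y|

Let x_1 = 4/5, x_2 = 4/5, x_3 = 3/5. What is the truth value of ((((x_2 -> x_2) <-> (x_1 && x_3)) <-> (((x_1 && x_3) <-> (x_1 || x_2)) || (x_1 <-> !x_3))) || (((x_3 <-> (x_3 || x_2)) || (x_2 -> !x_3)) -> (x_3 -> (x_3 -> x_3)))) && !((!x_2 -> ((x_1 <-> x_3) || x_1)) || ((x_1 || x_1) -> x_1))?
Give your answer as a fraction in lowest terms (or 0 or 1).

0

x_2 -> x_2 = 4/5 -> 4/5 = 1
x_1 && x_3 = 4/5 && 3/5 = 3/5
(x_2 -> x_2) <-> (x_1 && x_3) = 1 <-> 3/5 = 3/5
x_1 && x_3 = 4/5 && 3/5 = 3/5
x_1 || x_2 = 4/5 || 4/5 = 4/5
(x_1 && x_3) <-> (x_1 || x_2) = 3/5 <-> 4/5 = 4/5
!x_3 = !3/5 = 2/5
x_1 <-> !x_3 = 4/5 <-> 2/5 = 3/5
((x_1 && x_3) <-> (x_1 || x_2)) || (x_1 <-> !x_3) = 4/5 || 3/5 = 4/5
((x_2 -> x_2) <-> (x_1 && x_3)) <-> (((x_1 && x_3) <-> (x_1 || x_2)) || (x_1 <-> !x_3)) = 3/5 <-> 4/5 = 4/5
x_3 || x_2 = 3/5 || 4/5 = 4/5
x_3 <-> (x_3 || x_2) = 3/5 <-> 4/5 = 4/5
!x_3 = !3/5 = 2/5
x_2 -> !x_3 = 4/5 -> 2/5 = 3/5
(x_3 <-> (x_3 || x_2)) || (x_2 -> !x_3) = 4/5 || 3/5 = 4/5
x_3 -> x_3 = 3/5 -> 3/5 = 1
x_3 -> (x_3 -> x_3) = 3/5 -> 1 = 1
((x_3 <-> (x_3 || x_2)) || (x_2 -> !x_3)) -> (x_3 -> (x_3 -> x_3)) = 4/5 -> 1 = 1
(((x_2 -> x_2) <-> (x_1 && x_3)) <-> (((x_1 && x_3) <-> (x_1 || x_2)) || (x_1 <-> !x_3))) || (((x_3 <-> (x_3 || x_2)) || (x_2 -> !x_3)) -> (x_3 -> (x_3 -> x_3))) = 4/5 || 1 = 1
!x_2 = !4/5 = 1/5
x_1 <-> x_3 = 4/5 <-> 3/5 = 4/5
(x_1 <-> x_3) || x_1 = 4/5 || 4/5 = 4/5
!x_2 -> ((x_1 <-> x_3) || x_1) = 1/5 -> 4/5 = 1
x_1 || x_1 = 4/5 || 4/5 = 4/5
(x_1 || x_1) -> x_1 = 4/5 -> 4/5 = 1
(!x_2 -> ((x_1 <-> x_3) || x_1)) || ((x_1 || x_1) -> x_1) = 1 || 1 = 1
!((!x_2 -> ((x_1 <-> x_3) || x_1)) || ((x_1 || x_1) -> x_1)) = !1 = 0
((((x_2 -> x_2) <-> (x_1 && x_3)) <-> (((x_1 && x_3) <-> (x_1 || x_2)) || (x_1 <-> !x_3))) || (((x_3 <-> (x_3 || x_2)) || (x_2 -> !x_3)) -> (x_3 -> (x_3 -> x_3)))) && !((!x_2 -> ((x_1 <-> x_3) || x_1)) || ((x_1 || x_1) -> x_1)) = 1 && 0 = 0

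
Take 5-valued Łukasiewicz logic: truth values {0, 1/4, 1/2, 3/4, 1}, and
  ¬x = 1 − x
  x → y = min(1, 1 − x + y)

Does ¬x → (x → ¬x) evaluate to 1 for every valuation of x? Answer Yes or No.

Yes

x = 0 ↦ 1
x = 1/4 ↦ 1
x = 1/2 ↦ 1
x = 3/4 ↦ 1
x = 1 ↦ 1
Every assignment gives a value ≥ 1.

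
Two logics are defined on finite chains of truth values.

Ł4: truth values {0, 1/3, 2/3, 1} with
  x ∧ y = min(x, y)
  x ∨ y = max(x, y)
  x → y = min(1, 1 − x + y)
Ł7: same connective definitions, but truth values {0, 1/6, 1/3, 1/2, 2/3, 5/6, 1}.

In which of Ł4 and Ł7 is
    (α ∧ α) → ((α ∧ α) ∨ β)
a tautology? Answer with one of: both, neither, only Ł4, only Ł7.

both

In Ł4: every assignment gives 1 — tautology.
In Ł7: every assignment gives 1 — tautology.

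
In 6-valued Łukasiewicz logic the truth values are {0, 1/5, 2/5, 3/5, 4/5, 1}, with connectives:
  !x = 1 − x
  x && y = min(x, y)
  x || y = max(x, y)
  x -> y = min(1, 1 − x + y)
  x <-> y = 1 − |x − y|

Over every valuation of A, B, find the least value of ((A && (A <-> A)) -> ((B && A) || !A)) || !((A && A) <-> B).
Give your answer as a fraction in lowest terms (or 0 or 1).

Take A = 4/5, B = 1/5:
A <-> A = 4/5 <-> 4/5 = 1
A && (A <-> A) = 4/5 && 1 = 4/5
B && A = 1/5 && 4/5 = 1/5
!A = !4/5 = 1/5
(B && A) || !A = 1/5 || 1/5 = 1/5
(A && (A <-> A)) -> ((B && A) || !A) = 4/5 -> 1/5 = 2/5
A && A = 4/5 && 4/5 = 4/5
(A && A) <-> B = 4/5 <-> 1/5 = 2/5
!((A && A) <-> B) = !2/5 = 3/5
((A && (A <-> A)) -> ((B && A) || !A)) || !((A && A) <-> B) = 2/5 || 3/5 = 3/5
No assignment yields a value below 3/5, so this is the minimum.

3/5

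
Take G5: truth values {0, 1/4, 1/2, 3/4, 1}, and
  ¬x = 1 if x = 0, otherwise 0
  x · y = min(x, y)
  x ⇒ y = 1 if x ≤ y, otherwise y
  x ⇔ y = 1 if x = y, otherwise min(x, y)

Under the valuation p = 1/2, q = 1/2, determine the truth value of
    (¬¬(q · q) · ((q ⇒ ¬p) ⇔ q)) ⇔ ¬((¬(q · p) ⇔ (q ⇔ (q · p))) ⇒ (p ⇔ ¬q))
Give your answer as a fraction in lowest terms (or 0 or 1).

1

q · q = 1/2 · 1/2 = 1/2
¬(q · q) = ¬1/2 = 0
¬¬(q · q) = ¬0 = 1
¬p = ¬1/2 = 0
q ⇒ ¬p = 1/2 ⇒ 0 = 0
(q ⇒ ¬p) ⇔ q = 0 ⇔ 1/2 = 0
¬¬(q · q) · ((q ⇒ ¬p) ⇔ q) = 1 · 0 = 0
q · p = 1/2 · 1/2 = 1/2
¬(q · p) = ¬1/2 = 0
q · p = 1/2 · 1/2 = 1/2
q ⇔ (q · p) = 1/2 ⇔ 1/2 = 1
¬(q · p) ⇔ (q ⇔ (q · p)) = 0 ⇔ 1 = 0
¬q = ¬1/2 = 0
p ⇔ ¬q = 1/2 ⇔ 0 = 0
(¬(q · p) ⇔ (q ⇔ (q · p))) ⇒ (p ⇔ ¬q) = 0 ⇒ 0 = 1
¬((¬(q · p) ⇔ (q ⇔ (q · p))) ⇒ (p ⇔ ¬q)) = ¬1 = 0
(¬¬(q · q) · ((q ⇒ ¬p) ⇔ q)) ⇔ ¬((¬(q · p) ⇔ (q ⇔ (q · p))) ⇒ (p ⇔ ¬q)) = 0 ⇔ 0 = 1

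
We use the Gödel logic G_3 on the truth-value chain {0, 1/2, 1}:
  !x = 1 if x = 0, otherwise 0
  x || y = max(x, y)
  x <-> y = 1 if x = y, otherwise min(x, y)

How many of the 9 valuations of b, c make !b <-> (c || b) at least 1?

b = 0, c = 0 ↦ 0  <
b = 0, c = 1/2 ↦ 1/2  <
b = 0, c = 1 ↦ 1  ≥
b = 1/2, c = 0 ↦ 0  <
b = 1/2, c = 1/2 ↦ 0  <
b = 1/2, c = 1 ↦ 0  <
b = 1, c = 0 ↦ 0  <
b = 1, c = 1/2 ↦ 0  <
b = 1, c = 1 ↦ 0  <
So 1 of the 9 assignments meets the threshold.

1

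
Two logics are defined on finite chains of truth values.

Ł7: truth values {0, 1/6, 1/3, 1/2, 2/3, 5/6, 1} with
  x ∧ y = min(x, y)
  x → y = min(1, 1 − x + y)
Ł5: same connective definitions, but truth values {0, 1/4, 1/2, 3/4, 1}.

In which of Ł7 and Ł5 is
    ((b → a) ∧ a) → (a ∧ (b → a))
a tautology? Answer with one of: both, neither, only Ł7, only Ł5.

both

In Ł7: every assignment gives 1 — tautology.
In Ł5: every assignment gives 1 — tautology.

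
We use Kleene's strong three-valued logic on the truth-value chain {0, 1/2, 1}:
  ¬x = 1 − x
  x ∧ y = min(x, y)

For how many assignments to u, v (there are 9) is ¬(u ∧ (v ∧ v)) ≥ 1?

5

u = 0, v = 0 ↦ 1  ≥
u = 0, v = 1/2 ↦ 1  ≥
u = 0, v = 1 ↦ 1  ≥
u = 1/2, v = 0 ↦ 1  ≥
u = 1/2, v = 1/2 ↦ 1/2  <
u = 1/2, v = 1 ↦ 1/2  <
u = 1, v = 0 ↦ 1  ≥
u = 1, v = 1/2 ↦ 1/2  <
u = 1, v = 1 ↦ 0  <
So 5 of the 9 assignments meet the threshold.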